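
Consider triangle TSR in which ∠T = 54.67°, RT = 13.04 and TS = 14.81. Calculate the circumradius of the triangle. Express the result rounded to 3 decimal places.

7.897

By the law of cosines, SR² = RT² + TS² − 2·RT·TS·cos T = 166.02, so SR ≈ 12.885.
Area = ½·RT·TS·sin T ≈ 78.778.
Circumradius = SR/(2 sin T) ≈ 7.8967.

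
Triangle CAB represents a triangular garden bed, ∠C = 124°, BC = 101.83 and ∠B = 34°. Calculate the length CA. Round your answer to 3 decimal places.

152.006

The third angle is ∠A = 180° − ∠B − ∠C = 22.00°.
Law of sines: CA = BC·sin B/sin A ≈ 152.01.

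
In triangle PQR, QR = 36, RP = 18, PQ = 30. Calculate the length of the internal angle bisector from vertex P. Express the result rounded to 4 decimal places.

15.3704

By the law of cosines, cos P = (RP² + PQ² − QR²) / (2·RP·PQ) ≈ -0.06667, so ∠P ≈ 93.82°.
The bisector from P has length 2·RP·PQ·cos(∠P/2)/(RP+PQ) ≈ 15.37.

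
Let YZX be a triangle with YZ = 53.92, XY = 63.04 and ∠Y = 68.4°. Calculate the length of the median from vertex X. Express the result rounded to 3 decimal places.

By the law of cosines, ZX² = XY² + YZ² − 2·XY·YZ·cos Y = 4378.8, so ZX ≈ 66.173.
Median from X: ½√(2·ZX² + 2·XY² − YZ²) ≈ 58.733.

58.733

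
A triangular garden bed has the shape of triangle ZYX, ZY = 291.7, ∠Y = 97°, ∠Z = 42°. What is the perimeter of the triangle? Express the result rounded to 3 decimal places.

The third angle is ∠X = 180° − ∠Z − ∠Y = 41.00°.
Law of sines: YX = ZY·sin Z/sin X ≈ 297.51.
Law of sines: XZ = ZY·sin Y/sin X ≈ 441.31.
Semiperimeter s = (297.51+441.31+291.7)/2 = 515.26.
Perimeter = 297.51 + 441.31 + 291.7 = 1030.5.

perimeter ≈ 1030.522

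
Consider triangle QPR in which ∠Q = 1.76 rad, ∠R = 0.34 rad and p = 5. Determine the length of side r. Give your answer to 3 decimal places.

The third angle is ∠P = π − ∠R − ∠Q = 1.042 rad.
Law of sines: r = p·sin R/sin P ≈ 1.9317.

1.932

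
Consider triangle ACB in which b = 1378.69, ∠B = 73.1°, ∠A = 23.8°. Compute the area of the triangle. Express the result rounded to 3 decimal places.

The third angle is ∠C = 180° − ∠B − ∠A = 83.10°.
Law of sines: a = b·sin A/sin B ≈ 581.48.
Law of sines: c = b·sin C/sin B ≈ 1430.5.
Area = ½·b·a·sin C ≈ 3.9793e+05.

397934.250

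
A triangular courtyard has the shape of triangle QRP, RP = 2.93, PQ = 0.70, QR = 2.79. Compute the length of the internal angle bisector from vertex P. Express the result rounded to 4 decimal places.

0.9162

By the law of cosines, cos P = (RP² + PQ² − QR²) / (2·RP·PQ) ≈ 0.31468, so ∠P ≈ 71.66°.
The bisector from P has length 2·RP·PQ·cos(∠P/2)/(RP+PQ) ≈ 0.91619.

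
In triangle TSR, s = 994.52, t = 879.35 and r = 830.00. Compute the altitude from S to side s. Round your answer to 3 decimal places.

694.271

Semiperimeter p = (879.35 + 994.52 + 830)/2 = 1351.9.
Heron's formula: area = √(1351.9·472.58·357.41·521.93) ≈ 3.4523e+05.
The altitude from S has length 2·area/s ≈ 694.27.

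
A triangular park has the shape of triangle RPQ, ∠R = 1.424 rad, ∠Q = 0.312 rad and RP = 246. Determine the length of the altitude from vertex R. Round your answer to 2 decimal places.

h_R ≈ 242.65

The third angle is ∠P = π − ∠Q − ∠R = 1.406 rad.
Law of sines: PQ = RP·sin R/sin Q ≈ 792.78.
Law of sines: QR = RP·sin P/sin Q ≈ 790.49.
Area = ½·RP·PQ·sin P ≈ 96184.
The altitude from R has length 2·area/PQ ≈ 242.65.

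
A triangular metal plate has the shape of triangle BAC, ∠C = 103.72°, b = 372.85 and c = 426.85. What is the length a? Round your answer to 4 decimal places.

137.4090

Law of sines: sin B = b·sin C/c ≈ 0.84857.
Since c ≥ b, only the acute value applies: ∠B ≈ 58.06°.
Then ∠A = 180° − ∠C − ∠B ≈ 18.22°.
Law of sines gives a = c·sin A/sin C ≈ 137.41.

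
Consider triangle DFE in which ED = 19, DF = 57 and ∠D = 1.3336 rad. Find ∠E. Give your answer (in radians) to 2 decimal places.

1.47

By the law of cosines, FE² = ED² + DF² − 2·ED·DF·cos D = 3101, so FE ≈ 55.687.
Law of cosines again: cos E = (FE² + ED² − DF²)/(2·FE·ED) ≈ 0.10067, so ∠E ≈ 1.4700 rad.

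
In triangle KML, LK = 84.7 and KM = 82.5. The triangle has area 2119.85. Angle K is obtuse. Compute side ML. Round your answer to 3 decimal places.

From area = ½·LK·KM·sin K, we get sin K = 2·area/(LK·KM) ≈ 0.60673.
Taking the obtuse solution, ∠K ≈ 142.65°.
Law of cosines then gives ML ≈ 158.4.

158.397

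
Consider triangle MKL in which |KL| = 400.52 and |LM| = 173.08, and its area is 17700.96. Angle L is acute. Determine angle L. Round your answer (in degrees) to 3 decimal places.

From area = ½·|KL|·|LM|·sin L, we get sin L = 2·area/(|KL|·|LM|) ≈ 0.51069.
Taking the acute solution, ∠L ≈ 30.71°.

∠L ≈ 30.710°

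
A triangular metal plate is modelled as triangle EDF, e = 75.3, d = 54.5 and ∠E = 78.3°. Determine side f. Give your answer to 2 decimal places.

Law of sines: sin D = d·sin E/e ≈ 0.70873.
Since e ≥ d, only the acute value applies: ∠D ≈ 45.13°.
Then ∠F = 180° − ∠E − ∠D ≈ 56.57°.
Law of sines gives f = e·sin F/sin E ≈ 64.174.

64.17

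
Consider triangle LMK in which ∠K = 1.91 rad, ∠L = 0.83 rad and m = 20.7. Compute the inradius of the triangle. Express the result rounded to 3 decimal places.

The third angle is ∠M = π − ∠K − ∠L = 0.402 rad.
Law of sines: l = m·sin L/sin M ≈ 39.078.
Law of sines: k = m·sin K/sin M ≈ 49.939.
Area = ½·m·l·sin K ≈ 381.42.
Semiperimeter s = (39.078+20.7+49.939)/2 = 54.859.
Inradius = area/s = 381.42/54.859 ≈ 6.9527.

6.953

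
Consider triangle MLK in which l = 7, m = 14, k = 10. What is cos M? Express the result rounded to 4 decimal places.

By the law of cosines, cos M = (l² + k² − m²) / (2·l·k) ≈ -0.33571, so ∠M ≈ 109.62°.

-0.3357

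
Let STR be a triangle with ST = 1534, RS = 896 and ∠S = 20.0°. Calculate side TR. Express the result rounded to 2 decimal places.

756.85

By the law of cosines, TR² = RS² + ST² − 2·RS·ST·cos S = 5.7282e+05, so TR ≈ 756.85.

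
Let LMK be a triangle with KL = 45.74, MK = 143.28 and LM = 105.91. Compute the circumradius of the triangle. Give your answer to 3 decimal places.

R ≈ 107.434

By the law of cosines, cos L = (KL² + LM² − MK²) / (2·KL·LM) ≈ -0.74521, so ∠L ≈ 138.18°.
Circumradius = MK/(2 sin L) ≈ 107.43.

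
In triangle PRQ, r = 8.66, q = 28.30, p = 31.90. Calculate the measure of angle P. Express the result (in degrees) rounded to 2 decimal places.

By the law of cosines, cos P = (r² + q² − p²) / (2·r·q) ≈ -0.28914, so ∠P ≈ 106.81°.

∠P ≈ 106.81°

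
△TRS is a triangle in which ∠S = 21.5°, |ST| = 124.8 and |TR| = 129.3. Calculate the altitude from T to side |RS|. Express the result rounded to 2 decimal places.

Law of sines: sin R = |ST|·sin S/|TR| ≈ 0.35375.
Since |TR| ≥ |ST|, only the acute value applies: ∠R ≈ 20.72°.
Then ∠T = 180° − ∠S − ∠R ≈ 137.78°.
Law of sines gives |RS| = |TR|·sin T/sin S ≈ 237.06.
Area = ½·|TR|·|ST|·sin T ≈ 5421.4.
The altitude from T has length 2·area/|RS| ≈ 45.739.

h_T ≈ 45.74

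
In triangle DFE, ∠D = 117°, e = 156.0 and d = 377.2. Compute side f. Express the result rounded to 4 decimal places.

Law of sines: sin E = e·sin D/d ≈ 0.36850.
Since d ≥ e, only the acute value applies: ∠E ≈ 21.62°.
Then ∠F = 180° − ∠D − ∠E ≈ 41.38°.
Law of sines gives f = d·sin F/sin D ≈ 279.83.

279.8335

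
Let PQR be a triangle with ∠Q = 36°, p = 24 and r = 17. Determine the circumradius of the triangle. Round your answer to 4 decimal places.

By the law of cosines, q² = r² + p² − 2·r·p·cos Q = 204.84, so q ≈ 14.312.
Area = ½·r·p·sin Q ≈ 119.91.
Circumradius = q/(2 sin Q) ≈ 12.175.

12.1748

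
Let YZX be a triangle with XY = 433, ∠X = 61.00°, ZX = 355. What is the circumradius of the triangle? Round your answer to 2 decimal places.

231.84

By the law of cosines, YZ² = ZX² + XY² − 2·ZX·XY·cos X = 1.6447e+05, so YZ ≈ 405.55.
Area = ½·ZX·XY·sin X ≈ 67221.
Circumradius = YZ/(2 sin X) ≈ 231.84.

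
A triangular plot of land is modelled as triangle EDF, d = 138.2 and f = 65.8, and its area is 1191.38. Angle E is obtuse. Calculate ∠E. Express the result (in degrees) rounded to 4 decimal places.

From area = ½·d·f·sin E, we get sin E = 2·area/(d·f) ≈ 0.26203.
Taking the obtuse solution, ∠E ≈ 164.81°.

∠E ≈ 164.8096°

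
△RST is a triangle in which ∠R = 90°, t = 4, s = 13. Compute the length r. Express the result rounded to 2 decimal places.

By the law of cosines, r² = s² + t² − 2·s·t·cos R = 185, so r ≈ 13.601.

13.60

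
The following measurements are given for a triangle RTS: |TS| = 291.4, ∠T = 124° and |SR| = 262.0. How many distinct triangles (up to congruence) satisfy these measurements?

|TS|·sin T = 291.4·sin(124°) ≈ 241.6.
Since ∠T is not acute, a triangle exists only if |SR| > |TS|; here |SR| ≤ |TS|, so there is no triangle.

0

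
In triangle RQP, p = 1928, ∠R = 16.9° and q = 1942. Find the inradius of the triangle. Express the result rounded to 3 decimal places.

245.208

By the law of cosines, r² = q² + p² − 2·q·p·cos R = 3.2359e+05, so r ≈ 568.85.
Area = ½·q·p·sin R ≈ 5.4422e+05.
Semiperimeter s = (568.85+1942+1928)/2 = 2219.4.
Inradius = area/s = 5.4422e+05/2219.4 ≈ 245.21.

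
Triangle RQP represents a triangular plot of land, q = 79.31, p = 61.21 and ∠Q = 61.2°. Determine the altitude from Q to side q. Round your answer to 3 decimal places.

h_Q ≈ 59.454

Law of sines: sin P = p·sin Q/q ≈ 0.67632.
Since q ≥ p, only the acute value applies: ∠P ≈ 42.56°.
Then ∠R = 180° − ∠Q − ∠P ≈ 76.24°.
Law of sines gives r = q·sin R/sin Q ≈ 87.909.
Area = ½·q·p·sin R ≈ 2357.7.
The altitude from Q has length 2·area/q ≈ 59.454.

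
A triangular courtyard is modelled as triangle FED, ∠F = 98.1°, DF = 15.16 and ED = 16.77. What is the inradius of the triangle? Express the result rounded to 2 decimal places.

r ≈ 2.15

Law of sines: sin E = DF·sin F/ED ≈ 0.89498.
Since ED ≥ DF, only the acute value applies: ∠E ≈ 63.51°.
Then ∠D = 180° − ∠F − ∠E ≈ 18.39°.
Law of sines gives FE = ED·sin D/sin F ≈ 5.3453.
Area = ½·ED·DF·sin D ≈ 40.113.
Semiperimeter s = (16.77+15.16+5.3453)/2 = 18.638.
Inradius = area/s = 40.113/18.638 ≈ 2.1522.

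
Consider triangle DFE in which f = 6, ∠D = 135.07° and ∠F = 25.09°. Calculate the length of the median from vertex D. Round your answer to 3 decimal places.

m_D ≈ 2.137

The third angle is ∠E = 180° − ∠D − ∠F = 19.84°.
Law of sines: d = f·sin D/sin F ≈ 9.993.
Law of sines: e = f·sin E/sin F ≈ 4.8023.
Median from D: ½√(2·f² + 2·e² − d²) ≈ 2.1368.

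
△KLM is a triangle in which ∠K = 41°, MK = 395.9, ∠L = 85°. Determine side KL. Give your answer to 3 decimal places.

321.513

The third angle is ∠M = 180° − ∠K − ∠L = 54.00°.
Law of sines: KL = MK·sin M/sin L ≈ 321.51.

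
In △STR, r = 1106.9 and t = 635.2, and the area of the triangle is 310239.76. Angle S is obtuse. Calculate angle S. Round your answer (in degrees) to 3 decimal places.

From area = ½·t·r·sin S, we get sin S = 2·area/(t·r) ≈ 0.88249.
Taking the obtuse solution, ∠S ≈ 118.06°.

∠S ≈ 118.056°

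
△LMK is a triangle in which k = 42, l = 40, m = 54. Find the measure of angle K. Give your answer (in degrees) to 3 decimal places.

By the law of cosines, cos K = (l² + m² − k²) / (2·l·m) ≈ 0.63704, so ∠K ≈ 50.43°.

∠K ≈ 50.429°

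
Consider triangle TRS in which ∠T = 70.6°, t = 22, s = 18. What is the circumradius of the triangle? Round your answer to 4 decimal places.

11.6621

Law of sines: sin S = s·sin T/t ≈ 0.77173.
Since t ≥ s, only the acute value applies: ∠S ≈ 50.51°.
Then ∠R = 180° − ∠T − ∠S ≈ 58.89°.
Law of sines gives r = t·sin R/sin T ≈ 19.97.
Circumradius = t/(2 sin T) ≈ 11.662.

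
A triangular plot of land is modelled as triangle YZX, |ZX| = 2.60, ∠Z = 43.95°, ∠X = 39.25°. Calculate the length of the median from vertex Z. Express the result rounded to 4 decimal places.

The third angle is ∠Y = 180° − ∠Z − ∠X = 96.80°.
Law of sines: |XY| = |ZX|·sin Z/sin Y ≈ 1.8173.
Law of sines: |YZ| = |ZX|·sin X/sin Y ≈ 1.6567.
Median from Z: ½√(2·|YZ|² + 2·|ZX|² − |XY|²) ≈ 1.9816.

m_Z ≈ 1.9816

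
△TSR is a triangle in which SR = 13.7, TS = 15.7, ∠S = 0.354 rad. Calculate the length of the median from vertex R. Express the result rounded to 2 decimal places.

By the law of cosines, RT² = TS² + SR² − 2·TS·SR·cos S = 30.674, so RT ≈ 5.5384.
Median from R: ½√(2·SR² + 2·RT² − TS²) ≈ 6.8963.

m_R ≈ 6.90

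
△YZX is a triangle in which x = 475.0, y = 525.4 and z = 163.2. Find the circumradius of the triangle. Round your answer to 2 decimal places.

265.85

By the law of cosines, cos Y = (z² + x² − y²) / (2·z·x) ≈ -0.15342, so ∠Y ≈ 98.83°.
Circumradius = y/(2 sin Y) ≈ 265.85.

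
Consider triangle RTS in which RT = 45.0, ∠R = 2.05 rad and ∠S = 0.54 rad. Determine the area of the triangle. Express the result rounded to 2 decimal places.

915.77

The third angle is ∠T = π − ∠S − ∠R = 0.552 rad.
Law of sines: TS = RT·sin R/sin S ≈ 77.667.
Law of sines: SR = RT·sin T/sin S ≈ 45.867.
Area = ½·RT·TS·sin T ≈ 915.77.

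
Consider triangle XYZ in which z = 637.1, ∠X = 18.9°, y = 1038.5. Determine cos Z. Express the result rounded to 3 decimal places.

0.904

By the law of cosines, x² = y² + z² − 2·y·z·cos X = 2.3246e+05, so x ≈ 482.15.
Law of cosines again: cos Z = (x² + y² − z²)/(2·x·y) ≈ 0.90377, so ∠Z ≈ 25.34°.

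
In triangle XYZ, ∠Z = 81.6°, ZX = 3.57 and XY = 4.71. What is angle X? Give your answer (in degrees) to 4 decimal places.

∠X ≈ 49.8243°

Law of sines: sin Y = ZX·sin Z/XY ≈ 0.74983.
Since XY ≥ ZX, only the acute value applies: ∠Y ≈ 48.58°.
Then ∠X = 180° − ∠Z − ∠Y ≈ 49.82°.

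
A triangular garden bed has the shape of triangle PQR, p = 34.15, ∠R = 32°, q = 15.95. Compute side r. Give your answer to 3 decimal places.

By the law of cosines, r² = p² + q² − 2·p·q·cos R = 496.77, so r ≈ 22.288.

22.288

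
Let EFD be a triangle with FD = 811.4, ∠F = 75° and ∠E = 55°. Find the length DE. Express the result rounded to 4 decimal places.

956.7848

The third angle is ∠D = 180° − ∠E − ∠F = 50.00°.
Law of sines: DE = FD·sin F/sin E ≈ 956.78.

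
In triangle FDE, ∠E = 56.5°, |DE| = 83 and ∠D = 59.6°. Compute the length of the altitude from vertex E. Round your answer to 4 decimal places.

71.5886

The third angle is ∠F = 180° − ∠D − ∠E = 63.90°.
Law of sines: |EF| = |DE|·sin D/sin F ≈ 79.718.
Law of sines: |FD| = |DE|·sin E/sin F ≈ 77.072.
Area = ½·|DE|·|EF|·sin E ≈ 2758.7.
The altitude from E has length 2·area/|FD| ≈ 71.589.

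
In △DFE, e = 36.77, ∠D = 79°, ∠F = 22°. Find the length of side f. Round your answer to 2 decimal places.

The third angle is ∠E = 180° − ∠D − ∠F = 79.00°.
Law of sines: f = e·sin F/sin E ≈ 14.032.

14.03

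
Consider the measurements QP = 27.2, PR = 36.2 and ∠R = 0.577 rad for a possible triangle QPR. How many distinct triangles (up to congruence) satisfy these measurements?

2

PR·sin R = 36.2·sin(0.577 rad) ≈ 19.75.
Since PR sin R < QP < PR (19.75 < 27.2 < 36.2), two triangles exist.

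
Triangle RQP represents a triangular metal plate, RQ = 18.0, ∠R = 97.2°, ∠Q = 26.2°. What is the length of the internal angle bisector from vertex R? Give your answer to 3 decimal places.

The third angle is ∠P = 180° − ∠R − ∠Q = 56.60°.
Law of sines: QP = RQ·sin R/sin P ≈ 21.391.
Law of sines: PR = RQ·sin Q/sin P ≈ 9.5192.
The bisector from R has length 2·PR·RQ·cos(∠R/2)/(PR+RQ) ≈ 8.2352.

8.235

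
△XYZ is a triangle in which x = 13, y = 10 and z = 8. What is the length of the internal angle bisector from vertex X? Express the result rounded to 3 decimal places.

By the law of cosines, cos X = (y² + z² − x²) / (2·y·z) ≈ -0.03125, so ∠X ≈ 91.79°.
The bisector from X has length 2·y·z·cos(∠X/2)/(y+z) ≈ 6.1864.

6.186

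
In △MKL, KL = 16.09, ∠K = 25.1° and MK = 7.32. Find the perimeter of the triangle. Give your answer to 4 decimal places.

33.3678

By the law of cosines, LM² = MK² + KL² − 2·MK·KL·cos K = 99.157, so LM ≈ 9.9578.
Semiperimeter s = (16.09+9.9578+7.32)/2 = 16.684.
Perimeter = 16.09 + 9.9578 + 7.32 = 33.368.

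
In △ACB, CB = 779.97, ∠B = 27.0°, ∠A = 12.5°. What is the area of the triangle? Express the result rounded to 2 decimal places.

The third angle is ∠C = 180° − ∠B − ∠A = 140.50°.
Law of sines: BA = CB·sin C/sin A ≈ 2292.2.
Law of sines: AC = CB·sin B/sin A ≈ 1636.
Area = ½·CB·BA·sin B ≈ 4.0583e+05.

405832.05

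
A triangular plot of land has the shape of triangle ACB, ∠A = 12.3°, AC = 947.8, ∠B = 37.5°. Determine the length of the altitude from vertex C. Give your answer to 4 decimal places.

The third angle is ∠C = 180° − ∠B − ∠A = 130.20°.
Law of sines: CB = AC·sin A/sin B ≈ 331.67.
Law of sines: BA = AC·sin C/sin B ≈ 1189.2.
Area = ½·AC·CB·sin C ≈ 1.2005e+05.
The altitude from C has length 2·area/BA ≈ 201.91.

h_C ≈ 201.9102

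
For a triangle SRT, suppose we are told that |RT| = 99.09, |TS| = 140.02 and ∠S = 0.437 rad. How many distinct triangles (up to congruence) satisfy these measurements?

2

|TS|·sin S = 140.02·sin(0.437 rad) ≈ 59.26.
Since |TS| sin S < |RT| < |TS| (59.26 < 99.09 < 140.02), two triangles exist.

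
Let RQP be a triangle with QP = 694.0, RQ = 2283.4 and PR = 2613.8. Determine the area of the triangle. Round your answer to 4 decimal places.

area ≈ 739655.1276

Semiperimeter s = (694 + 2613.8 + 2283.4)/2 = 2795.6.
Heron's formula: area = √(2795.6·2101.6·181.8·512.2) ≈ 7.3966e+05.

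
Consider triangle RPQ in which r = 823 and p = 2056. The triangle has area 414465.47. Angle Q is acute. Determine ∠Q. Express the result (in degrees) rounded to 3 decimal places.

From area = ½·r·p·sin Q, we get sin Q = 2·area/(r·p) ≈ 0.48989.
Taking the acute solution, ∠Q ≈ 29.33°.

∠Q ≈ 29.333°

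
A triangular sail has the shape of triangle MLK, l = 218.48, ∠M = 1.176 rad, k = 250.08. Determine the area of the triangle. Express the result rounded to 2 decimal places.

area ≈ 25217.24

Area = ½·l·k·sin M ≈ 25217.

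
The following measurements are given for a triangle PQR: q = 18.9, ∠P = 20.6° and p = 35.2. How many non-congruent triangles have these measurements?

1

q·sin P = 18.9·sin(20.6°) ≈ 6.65.
Since p ≥ q, exactly one triangle exists.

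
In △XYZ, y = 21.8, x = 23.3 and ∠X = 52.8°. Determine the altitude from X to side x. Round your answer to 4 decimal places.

Law of sines: sin Y = y·sin X/x ≈ 0.74525.
Since x ≥ y, only the acute value applies: ∠Y ≈ 48.18°.
Then ∠Z = 180° − ∠X − ∠Y ≈ 79.02°.
Law of sines gives z = x·sin Z/sin X ≈ 28.716.
Area = ½·x·y·sin Z ≈ 249.32.
The altitude from X has length 2·area/x ≈ 21.401.

h_X ≈ 21.4009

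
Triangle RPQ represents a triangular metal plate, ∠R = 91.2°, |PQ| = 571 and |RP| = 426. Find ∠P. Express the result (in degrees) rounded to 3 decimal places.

∠P ≈ 40.564°

Law of sines: sin Q = |RP|·sin R/|PQ| ≈ 0.74590.
Since |PQ| ≥ |RP|, only the acute value applies: ∠Q ≈ 48.24°.
Then ∠P = 180° − ∠R − ∠Q ≈ 40.56°.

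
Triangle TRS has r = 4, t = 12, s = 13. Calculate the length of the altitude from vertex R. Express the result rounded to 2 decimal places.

h_R ≈ 11.95

Semiperimeter p = (12 + 4 + 13)/2 = 14.5.
Heron's formula: area = √(14.5·2.5·10.5·1.5) ≈ 23.894.
The altitude from R has length 2·area/r ≈ 11.947.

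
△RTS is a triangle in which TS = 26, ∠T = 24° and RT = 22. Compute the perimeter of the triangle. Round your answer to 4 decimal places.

By the law of cosines, SR² = RT² + TS² − 2·RT·TS·cos T = 114.9, so SR ≈ 10.719.
Semiperimeter s = (26+10.719+22)/2 = 29.36.
Perimeter = 26 + 10.719 + 22 = 58.719.

58.7193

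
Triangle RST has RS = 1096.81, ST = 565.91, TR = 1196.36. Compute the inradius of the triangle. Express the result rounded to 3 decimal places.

Semiperimeter s = (565.91 + 1196.4 + 1096.8)/2 = 1429.5.
Heron's formula: area = √(1429.5·863.63·233.18·332.73) ≈ 3.095e+05.
Inradius = area/s = 3.095e+05/1429.5 ≈ 216.5.

r ≈ 216.500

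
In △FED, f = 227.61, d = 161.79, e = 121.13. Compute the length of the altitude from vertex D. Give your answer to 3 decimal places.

h_D ≈ 116.300

Semiperimeter s = (227.61 + 121.13 + 161.79)/2 = 255.26.
Heron's formula: area = √(255.26·27.655·134.13·93.475) ≈ 9408.1.
The altitude from D has length 2·area/d ≈ 116.3.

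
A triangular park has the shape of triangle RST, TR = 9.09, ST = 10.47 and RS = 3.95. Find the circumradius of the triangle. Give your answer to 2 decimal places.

By the law of cosines, cos R = (TR² + RS² − ST²) / (2·TR·RS) ≈ -0.15861, so ∠R ≈ 1.730 rad.
Circumradius = ST/(2 sin R) ≈ 5.3021.

5.30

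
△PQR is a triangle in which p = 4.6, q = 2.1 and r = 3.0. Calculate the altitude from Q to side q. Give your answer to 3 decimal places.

Semiperimeter s = (4.6 + 2.1 + 3)/2 = 4.85.
Heron's formula: area = √(4.85·0.25·2.75·1.85) ≈ 2.4837.
The altitude from Q has length 2·area/q ≈ 2.3654.

h_Q ≈ 2.365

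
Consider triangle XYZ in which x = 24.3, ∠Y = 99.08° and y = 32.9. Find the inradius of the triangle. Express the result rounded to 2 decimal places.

5.91

Law of sines: sin X = x·sin Y/y ≈ 0.72935.
Since y ≥ x, only the acute value applies: ∠X ≈ 46.83°.
Then ∠Z = 180° − ∠Y − ∠X ≈ 34.09°.
Law of sines gives z = y·sin Z/sin Y ≈ 18.673.
Area = ½·y·x·sin Z ≈ 224.04.
Semiperimeter s = (24.3+32.9+18.673)/2 = 37.937.
Inradius = area/s = 224.04/37.937 ≈ 5.9056.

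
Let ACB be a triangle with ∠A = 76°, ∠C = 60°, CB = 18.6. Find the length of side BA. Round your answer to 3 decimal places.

16.601

The third angle is ∠B = 180° − ∠A − ∠C = 44.00°.
Law of sines: BA = CB·sin C/sin A ≈ 16.601.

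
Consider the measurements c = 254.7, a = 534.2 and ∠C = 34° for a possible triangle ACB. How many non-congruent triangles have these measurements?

0

a·sin C = 534.2·sin(34°) ≈ 298.7.
Since c = 254.7 < 298.7 = a sin C, no triangle exists.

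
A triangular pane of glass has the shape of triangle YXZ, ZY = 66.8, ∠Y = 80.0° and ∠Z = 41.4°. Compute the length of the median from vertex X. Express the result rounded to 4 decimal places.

The third angle is ∠X = 180° − ∠Z − ∠Y = 58.60°.
Law of sines: XZ = ZY·sin Y/sin X ≈ 77.072.
Law of sines: YX = ZY·sin Z/sin X ≈ 51.755.
Median from X: ½√(2·YX² + 2·XZ² − ZY²) ≈ 56.514.

m_X ≈ 56.5138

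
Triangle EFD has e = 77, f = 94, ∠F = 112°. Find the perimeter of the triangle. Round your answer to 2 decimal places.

Law of sines: sin E = e·sin F/f ≈ 0.75950.
Since f ≥ e, only the acute value applies: ∠E ≈ 49.42°.
Then ∠D = 180° − ∠F − ∠E ≈ 18.58°.
Law of sines gives d = f·sin D/sin F ≈ 32.303.
Semiperimeter s = (77+94+32.303)/2 = 101.65.
Perimeter = 77 + 94 + 32.303 = 203.3.

perimeter ≈ 203.30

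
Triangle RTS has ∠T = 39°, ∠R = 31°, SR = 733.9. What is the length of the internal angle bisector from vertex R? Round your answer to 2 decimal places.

t_R ≈ 847.10

The third angle is ∠S = 180° − ∠R − ∠T = 110.00°.
Law of sines: TS = SR·sin R/sin T ≈ 600.63.
Law of sines: RT = SR·sin S/sin T ≈ 1095.8.
The bisector from R has length 2·SR·RT·cos(∠R/2)/(SR+RT) ≈ 847.1.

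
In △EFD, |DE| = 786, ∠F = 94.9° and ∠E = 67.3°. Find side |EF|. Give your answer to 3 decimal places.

241.158

The third angle is ∠D = 180° − ∠E − ∠F = 17.80°.
Law of sines: |EF| = |DE|·sin D/sin F ≈ 241.16.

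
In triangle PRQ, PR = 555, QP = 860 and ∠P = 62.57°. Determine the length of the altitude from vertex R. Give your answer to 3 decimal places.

492.604

By the law of cosines, RQ² = QP² + PR² − 2·QP·PR·cos P = 6.0787e+05, so RQ ≈ 779.66.
Area = ½·QP·PR·sin P ≈ 2.1182e+05.
The altitude from R has length 2·area/QP ≈ 492.6.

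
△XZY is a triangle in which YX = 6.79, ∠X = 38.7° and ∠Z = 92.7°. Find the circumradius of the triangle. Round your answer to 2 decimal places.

The third angle is ∠Y = 180° − ∠X − ∠Z = 48.60°.
Law of sines: ZY = YX·sin X/sin Z ≈ 4.2501.
Law of sines: XZ = YX·sin Y/sin Z ≈ 5.0989.
Circumradius = YX/(2 sin Z) ≈ 3.3988.

3.40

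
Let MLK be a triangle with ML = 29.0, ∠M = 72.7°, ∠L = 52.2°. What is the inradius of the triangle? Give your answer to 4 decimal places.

8.5292

The third angle is ∠K = 180° − ∠M − ∠L = 55.10°.
Law of sines: LK = ML·sin M/sin K ≈ 33.76.
Law of sines: KM = ML·sin L/sin K ≈ 27.939.
Area = ½·ML·LK·sin L ≈ 386.79.
Semiperimeter s = (33.76+27.939+29)/2 = 45.35.
Inradius = area/s = 386.79/45.35 ≈ 8.5292.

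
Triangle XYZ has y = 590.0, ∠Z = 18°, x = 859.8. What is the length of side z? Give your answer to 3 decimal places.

349.926

By the law of cosines, z² = x² + y² − 2·x·y·cos Z = 1.2245e+05, so z ≈ 349.93.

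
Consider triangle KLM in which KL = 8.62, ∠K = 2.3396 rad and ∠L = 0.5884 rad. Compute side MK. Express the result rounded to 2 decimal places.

The third angle is ∠M = π − ∠K − ∠L = 0.2136 rad.
Law of sines: MK = KL·sin L/sin M ≈ 22.571.

22.57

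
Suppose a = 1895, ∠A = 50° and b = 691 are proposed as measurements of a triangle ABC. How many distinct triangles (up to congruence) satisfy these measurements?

b·sin A = 691·sin(50°) ≈ 529.3.
Since a ≥ b, exactly one triangle exists.

1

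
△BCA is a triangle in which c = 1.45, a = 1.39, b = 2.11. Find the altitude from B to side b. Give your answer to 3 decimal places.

Semiperimeter s = (2.11 + 1.45 + 1.39)/2 = 2.475.
Heron's formula: area = √(2.475·0.365·1.025·1.085) ≈ 1.0023.
The altitude from B has length 2·area/b ≈ 0.95008.

h_B ≈ 0.950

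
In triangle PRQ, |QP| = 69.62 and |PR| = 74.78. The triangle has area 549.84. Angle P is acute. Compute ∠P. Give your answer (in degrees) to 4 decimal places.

From area = ½·|QP|·|PR|·sin P, we get sin P = 2·area/(|QP|·|PR|) ≈ 0.21123.
Taking the acute solution, ∠P ≈ 12.19°.

∠P ≈ 12.1942°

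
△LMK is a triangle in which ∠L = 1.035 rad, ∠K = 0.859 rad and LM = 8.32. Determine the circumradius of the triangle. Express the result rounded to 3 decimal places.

5.494

The third angle is ∠M = π − ∠K − ∠L = 1.248 rad.
Law of sines: MK = LM·sin L/sin K ≈ 9.4482.
Law of sines: KL = LM·sin M/sin K ≈ 10.419.
Circumradius = LM/(2 sin K) ≈ 5.494.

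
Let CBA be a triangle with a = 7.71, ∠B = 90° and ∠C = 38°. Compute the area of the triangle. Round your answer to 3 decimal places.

23.221

The third angle is ∠A = 180° − ∠C − ∠B = 52.00°.
Law of sines: c = a·sin C/sin A ≈ 6.0237.
Law of sines: b = a·sin B/sin A ≈ 9.7841.
Area = ½·a·c·sin B ≈ 23.221.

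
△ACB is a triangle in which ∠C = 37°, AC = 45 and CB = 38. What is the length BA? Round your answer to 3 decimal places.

By the law of cosines, BA² = AC² + CB² − 2·AC·CB·cos C = 737.67, so BA ≈ 27.16.

27.160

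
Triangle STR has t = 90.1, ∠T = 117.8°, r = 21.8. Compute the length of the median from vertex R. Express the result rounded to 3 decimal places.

Law of sines: sin R = r·sin T/t ≈ 0.21403.
Since t ≥ r, only the acute value applies: ∠R ≈ 12.36°.
Then ∠S = 180° − ∠T − ∠R ≈ 49.84°.
Law of sines gives s = t·sin S/sin T ≈ 77.845.
Median from R: ½√(2·s² + 2·t² − r²) ≈ 83.487.

83.487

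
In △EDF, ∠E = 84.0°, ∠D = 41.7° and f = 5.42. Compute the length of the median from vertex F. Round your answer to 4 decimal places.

m_F ≈ 4.9539

The third angle is ∠F = 180° − ∠E − ∠D = 54.30°.
Law of sines: e = f·sin E/sin F ≈ 6.6376.
Law of sines: d = f·sin D/sin F ≈ 4.4399.
Median from F: ½√(2·e² + 2·d² − f²) ≈ 4.9539.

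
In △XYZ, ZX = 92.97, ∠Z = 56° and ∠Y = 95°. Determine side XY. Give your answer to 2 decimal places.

The third angle is ∠X = 180° − ∠Y − ∠Z = 29.00°.
Law of sines: XY = ZX·sin Z/sin Y ≈ 77.37.

77.37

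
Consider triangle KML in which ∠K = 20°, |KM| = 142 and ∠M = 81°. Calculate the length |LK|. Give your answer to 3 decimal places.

The third angle is ∠L = 180° − ∠K − ∠M = 79.00°.
Law of sines: |LK| = |KM|·sin M/sin L ≈ 142.88.

142.877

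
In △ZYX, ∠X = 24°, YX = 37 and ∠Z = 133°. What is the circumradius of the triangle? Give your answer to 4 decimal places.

R ≈ 25.2956

The third angle is ∠Y = 180° − ∠X − ∠Z = 23.00°.
Law of sines: XZ = YX·sin Y/sin Z ≈ 19.768.
Law of sines: ZY = YX·sin X/sin Z ≈ 20.577.
Circumradius = YX/(2 sin Z) ≈ 25.296.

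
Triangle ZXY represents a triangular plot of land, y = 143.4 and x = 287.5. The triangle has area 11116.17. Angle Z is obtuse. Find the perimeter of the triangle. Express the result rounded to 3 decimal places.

perimeter ≈ 846.422

From area = ½·x·y·sin Z, we get sin Z = 2·area/(x·y) ≈ 0.53926.
Taking the obtuse solution, ∠Z ≈ 147.37°.
Law of cosines then gives z ≈ 415.52.
Perimeter = 415.52 + 287.5 + 143.4 = 846.42.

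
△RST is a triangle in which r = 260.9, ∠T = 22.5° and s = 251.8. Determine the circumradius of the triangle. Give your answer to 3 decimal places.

131.205

By the law of cosines, t² = r² + s² − 2·r·s·cos T = 10084, so t ≈ 100.42.
Area = ½·r·s·sin T ≈ 12570.
Circumradius = t/(2 sin T) ≈ 131.21.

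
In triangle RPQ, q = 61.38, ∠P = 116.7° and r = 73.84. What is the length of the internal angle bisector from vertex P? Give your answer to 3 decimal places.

By the law of cosines, p² = q² + r² − 2·q·r·cos P = 13293, so p ≈ 115.29.
The bisector from P has length 2·q·r·cos(∠P/2)/(q+r) ≈ 35.176.

35.176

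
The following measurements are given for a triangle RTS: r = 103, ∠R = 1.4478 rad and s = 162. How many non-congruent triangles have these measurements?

s·sin R = 162·sin(1.4478 rad) ≈ 160.8.
Since r = 103 < 160.8 = s sin R, no triangle exists.

0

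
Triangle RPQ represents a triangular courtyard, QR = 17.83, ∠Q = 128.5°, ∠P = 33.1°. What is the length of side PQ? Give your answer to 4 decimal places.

10.3058

The third angle is ∠R = 180° − ∠P − ∠Q = 18.40°.
Law of sines: PQ = QR·sin R/sin P ≈ 10.306.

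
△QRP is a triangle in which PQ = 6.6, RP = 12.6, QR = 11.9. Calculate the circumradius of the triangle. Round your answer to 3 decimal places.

6.391

By the law of cosines, cos Q = (PQ² + QR² − RP²) / (2·PQ·QR) ≈ 0.16813, so ∠Q ≈ 80.32°.
Circumradius = RP/(2 sin Q) ≈ 6.391.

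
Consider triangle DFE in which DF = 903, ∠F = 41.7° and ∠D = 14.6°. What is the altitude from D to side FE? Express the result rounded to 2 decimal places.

The third angle is ∠E = 180° − ∠D − ∠F = 123.70°.
Law of sines: FE = DF·sin D/sin E ≈ 273.6.
Law of sines: ED = DF·sin F/sin E ≈ 722.04.
Area = ½·DF·FE·sin F ≈ 82175.
The altitude from D has length 2·area/FE ≈ 600.7.

h_D ≈ 600.70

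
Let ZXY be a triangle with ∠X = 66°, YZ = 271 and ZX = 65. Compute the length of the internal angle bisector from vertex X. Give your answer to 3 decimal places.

t_X ≈ 89.112

Law of sines: sin Y = ZX·sin X/YZ ≈ 0.21912.
Since YZ ≥ ZX, only the acute value applies: ∠Y ≈ 12.66°.
Then ∠Z = 180° − ∠X − ∠Y ≈ 101.34°.
Law of sines gives XY = YZ·sin Z/sin X ≈ 290.85.
The bisector from X has length 2·ZX·XY·cos(∠X/2)/(ZX+XY) ≈ 89.112.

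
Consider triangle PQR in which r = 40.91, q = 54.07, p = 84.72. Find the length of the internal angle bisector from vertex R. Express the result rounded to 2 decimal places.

By the law of cosines, cos R = (p² + q² − r²) / (2·p·q) ≈ 0.91986, so ∠R ≈ 23.09°.
The bisector from R has length 2·p·q·cos(∠R/2)/(p+q) ≈ 64.675.

64.67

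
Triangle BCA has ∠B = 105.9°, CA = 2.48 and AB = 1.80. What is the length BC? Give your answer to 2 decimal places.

Law of sines: sin C = AB·sin B/CA ≈ 0.69804.
Since CA ≥ AB, only the acute value applies: ∠C ≈ 44.27°.
Then ∠A = 180° − ∠B − ∠C ≈ 29.83°.
Law of sines gives BC = CA·sin A/sin B ≈ 1.2827.

1.28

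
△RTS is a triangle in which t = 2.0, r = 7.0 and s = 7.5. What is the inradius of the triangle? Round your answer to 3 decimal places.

Semiperimeter p = (7 + 2 + 7.5)/2 = 8.25.
Heron's formula: area = √(8.25·1.25·6.25·0.75) ≈ 6.9527.
Inradius = area/p = 6.9527/8.25 ≈ 0.84275.

0.843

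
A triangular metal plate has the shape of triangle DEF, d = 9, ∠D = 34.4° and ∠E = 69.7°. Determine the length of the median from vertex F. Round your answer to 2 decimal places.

The third angle is ∠F = 180° − ∠D − ∠E = 75.90°.
Law of sines: e = d·sin E/sin D ≈ 14.941.
Law of sines: f = d·sin F/sin D ≈ 15.45.
Median from F: ½√(2·d² + 2·e² − f²) ≈ 9.6143.

m_F ≈ 9.61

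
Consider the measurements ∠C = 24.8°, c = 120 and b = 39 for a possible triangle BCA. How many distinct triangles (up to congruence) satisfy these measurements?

b·sin C = 39·sin(24.8°) ≈ 16.36.
Since c ≥ b, exactly one triangle exists.

1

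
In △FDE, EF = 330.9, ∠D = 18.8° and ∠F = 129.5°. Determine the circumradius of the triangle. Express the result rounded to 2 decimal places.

The third angle is ∠E = 180° − ∠F − ∠D = 31.70°.
Law of sines: DE = EF·sin F/sin D ≈ 792.3.
Law of sines: FD = EF·sin E/sin D ≈ 539.55.
Circumradius = EF/(2 sin D) ≈ 513.4.

513.40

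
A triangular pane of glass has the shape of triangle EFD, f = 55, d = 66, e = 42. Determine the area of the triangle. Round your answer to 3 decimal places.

area ≈ 1149.916

Semiperimeter s = (42 + 55 + 66)/2 = 81.5.
Heron's formula: area = √(81.5·39.5·26.5·15.5) ≈ 1149.9.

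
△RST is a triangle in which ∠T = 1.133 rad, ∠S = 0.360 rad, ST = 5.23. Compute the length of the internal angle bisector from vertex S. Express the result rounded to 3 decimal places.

t_S ≈ 4.899

The third angle is ∠R = π − ∠S − ∠T = 1.649 rad.
Law of sines: TR = ST·sin S/sin R ≈ 1.848.
Law of sines: RS = ST·sin T/sin R ≈ 4.7511.
The bisector from S has length 2·RS·ST·cos(∠S/2)/(RS+ST) ≈ 4.8986.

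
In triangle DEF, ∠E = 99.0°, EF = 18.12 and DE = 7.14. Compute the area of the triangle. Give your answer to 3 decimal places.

63.892

Area = ½·DE·EF·sin E ≈ 63.892.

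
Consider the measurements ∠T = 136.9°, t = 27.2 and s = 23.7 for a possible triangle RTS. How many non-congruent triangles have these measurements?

1

s·sin T = 23.7·sin(136.9°) ≈ 16.19.
Since ∠T is not acute, a triangle exists only if t > s; here t > s, so there is exactly one triangle.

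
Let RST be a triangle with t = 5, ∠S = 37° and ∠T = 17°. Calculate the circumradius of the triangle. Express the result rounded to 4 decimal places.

8.5508

The third angle is ∠R = 180° − ∠S − ∠T = 126.00°.
Law of sines: r = t·sin R/sin T ≈ 13.835.
Law of sines: s = t·sin S/sin T ≈ 10.292.
Circumradius = t/(2 sin T) ≈ 8.5508.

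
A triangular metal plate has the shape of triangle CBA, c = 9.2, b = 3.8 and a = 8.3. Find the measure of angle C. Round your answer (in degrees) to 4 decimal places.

∠C ≈ 91.1900°

By the law of cosines, cos C = (b² + a² − c²) / (2·b·a) ≈ -0.02077, so ∠C ≈ 91.19°.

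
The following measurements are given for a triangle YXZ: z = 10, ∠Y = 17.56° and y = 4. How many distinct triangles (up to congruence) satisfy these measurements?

z·sin Y = 10·sin(17.56°) ≈ 3.017.
Since z sin Y < y < z (3.017 < 4 < 10), two triangles exist.

2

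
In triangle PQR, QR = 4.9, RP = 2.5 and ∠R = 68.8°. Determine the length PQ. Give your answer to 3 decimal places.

By the law of cosines, PQ² = QR² + RP² − 2·QR·RP·cos R = 21.4, so PQ ≈ 4.626.

4.626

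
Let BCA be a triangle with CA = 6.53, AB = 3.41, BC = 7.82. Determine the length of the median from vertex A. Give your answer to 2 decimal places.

m_A ≈ 3.44

Median from A: ½√(2·CA² + 2·AB² − BC²) ≈ 3.4419.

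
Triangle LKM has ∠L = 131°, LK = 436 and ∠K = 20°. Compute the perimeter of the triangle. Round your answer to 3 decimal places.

perimeter ≈ 1422.313

The third angle is ∠M = 180° − ∠L − ∠K = 29.00°.
Law of sines: KM = LK·sin L/sin M ≈ 678.73.
Law of sines: ML = LK·sin K/sin M ≈ 307.59.
Semiperimeter s = (678.73+307.59+436)/2 = 711.16.
Perimeter = 678.73 + 307.59 + 436 = 1422.3.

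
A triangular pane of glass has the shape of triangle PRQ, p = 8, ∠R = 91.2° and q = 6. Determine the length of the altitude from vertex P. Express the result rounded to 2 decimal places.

By the law of cosines, r² = q² + p² − 2·q·p·cos R = 102.01, so r ≈ 10.1.
Area = ½·q·p·sin R ≈ 23.995.
The altitude from P has length 2·area/p ≈ 5.9987.

6.00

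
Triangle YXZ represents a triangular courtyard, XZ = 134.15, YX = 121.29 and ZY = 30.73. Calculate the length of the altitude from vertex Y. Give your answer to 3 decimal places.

Semiperimeter s = (134.15 + 30.73 + 121.29)/2 = 143.09.
Heron's formula: area = √(143.09·8.935·112.36·21.795) ≈ 1769.4.
The altitude from Y has length 2·area/XZ ≈ 26.379.

h_Y ≈ 26.379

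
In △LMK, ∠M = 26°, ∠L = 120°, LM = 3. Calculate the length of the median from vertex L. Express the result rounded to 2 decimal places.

m_L ≈ 1.37

The third angle is ∠K = 180° − ∠L − ∠M = 34.00°.
Law of sines: MK = LM·sin L/sin K ≈ 4.6461.
Law of sines: KL = LM·sin M/sin K ≈ 2.3518.
Median from L: ½√(2·KL² + 2·LM² − MK²) ≈ 1.3671.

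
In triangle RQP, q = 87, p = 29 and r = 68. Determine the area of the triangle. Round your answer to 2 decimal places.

area ≈ 833.98

Semiperimeter s = (68 + 87 + 29)/2 = 92.
Heron's formula: area = √(92·24·5·63) ≈ 833.98.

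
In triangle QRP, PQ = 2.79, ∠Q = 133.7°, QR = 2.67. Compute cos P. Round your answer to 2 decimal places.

By the law of cosines, RP² = PQ² + QR² − 2·PQ·QR·cos Q = 25.206, so RP ≈ 5.0206.
Law of cosines again: cos P = (RP² + PQ² − QR²)/(2·RP·PQ) ≈ 0.92313, so ∠P ≈ 22.61°.

cos P ≈ 0.92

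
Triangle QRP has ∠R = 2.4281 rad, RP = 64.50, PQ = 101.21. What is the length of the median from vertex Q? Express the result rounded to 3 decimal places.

m_Q ≈ 70.821

Law of sines: sin Q = RP·sin R/PQ ≈ 0.41709.
Since PQ ≥ RP, only the acute value applies: ∠Q ≈ 0.4302 rad.
Then ∠P = π − ∠R − ∠Q ≈ 0.2832 rad.
Law of sines gives QR = PQ·sin P/sin R ≈ 43.219.
Median from Q: ½√(2·PQ² + 2·QR² − RP²) ≈ 70.821.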